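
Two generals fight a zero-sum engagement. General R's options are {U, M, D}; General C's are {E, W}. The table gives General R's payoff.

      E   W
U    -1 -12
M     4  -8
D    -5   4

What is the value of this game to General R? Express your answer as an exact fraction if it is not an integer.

Row minima: U → -12, M → -8, D → -5; maximin = -5.
Column maxima: E → 4, W → 4; minimax = 4.
-5 ≠ 4, so there is no saddle point; optimal play is mixed.
U is strictly dominated by M, so General R never plays it.
On the remaining 2×2 (M, D vs E, W):
Let General R play M with probability p. Expected payoff against E: 4p + (-5)(1−p) = 9p − 5; against W: (-8)p + 4(1−p) = −12p + 4.
Setting these equal: 9p − 5 = −12p + 4 ⇒ 21p = 9 ⇒ p = 3/7, and the value is (9)·(3/7) − 5 = -8/7.
For General C: with q = P(E), equating M's and D's payoffs gives 12q − 8 = −9q + 4 ⇒ q = 4/7.

-8/7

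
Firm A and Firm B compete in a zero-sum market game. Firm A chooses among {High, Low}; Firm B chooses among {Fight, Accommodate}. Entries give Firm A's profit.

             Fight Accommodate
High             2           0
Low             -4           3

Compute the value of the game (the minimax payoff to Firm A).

2/3

Row minima: High → 0, Low → -4; maximin = 0.
Column maxima: Fight → 2, Accommodate → 3; minimax = 2.
0 ≠ 2, so there is no saddle point; optimal play is mixed.
Let Firm A play High with probability p. Expected payoff against Fight: 2p + (-4)(1−p) = 6p − 4; against Accommodate: 0p + 3(1−p) = −3p + 3.
Setting these equal: 6p − 4 = −3p + 3 ⇒ 9p = 7 ⇒ p = 7/9, and the value is (6)·(7/9) − 4 = 2/3.
For Firm B: with q = P(Fight), equating High's and Low's payoffs gives 2q = −7q + 3 ⇒ q = 1/3.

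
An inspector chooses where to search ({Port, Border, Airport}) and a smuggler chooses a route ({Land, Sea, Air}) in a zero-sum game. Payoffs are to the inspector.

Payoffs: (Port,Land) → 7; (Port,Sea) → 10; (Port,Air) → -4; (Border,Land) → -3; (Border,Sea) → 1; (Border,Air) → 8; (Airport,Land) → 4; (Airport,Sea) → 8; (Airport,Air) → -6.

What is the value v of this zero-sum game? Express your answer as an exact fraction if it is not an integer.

2

Row minima: Port → -4, Border → -3, Airport → -6; maximin = -3.
Column maxima: Land → 7, Sea → 10, Air → 8; minimax = 7.
-3 ≠ 7, so there is no saddle point; optimal play is mixed.
Airport is strictly dominated by Port, so the inspector never plays it.
Sea is strictly dominated by Land (it gives the inspector strictly more in every row), so the smuggler never plays it.
On the remaining 2×2 (Port, Border vs Land, Air):
Let the inspector play Port with probability p. Expected payoff against Land: 7p + (-3)(1−p) = 10p − 3; against Air: (-4)p + 8(1−p) = −12p + 8.
Setting these equal: 10p − 3 = −12p + 8 ⇒ 22p = 11 ⇒ p = 1/2, and the value is (10)·(1/2) − 3 = 2.
For the smuggler: with q = P(Land), equating Port's and Border's payoffs gives 11q − 4 = −11q + 8 ⇒ q = 6/11.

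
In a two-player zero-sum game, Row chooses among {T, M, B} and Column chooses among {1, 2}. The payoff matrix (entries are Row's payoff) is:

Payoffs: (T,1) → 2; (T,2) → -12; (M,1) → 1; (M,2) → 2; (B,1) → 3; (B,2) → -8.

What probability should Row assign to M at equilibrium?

Row minima: T → -12, M → 1, B → -8; maximin = 1.
Column maxima: 1 → 3, 2 → 2; minimax = 2.
1 ≠ 2, so there is no saddle point; optimal play is mixed.
T is strictly dominated by B, so Row never plays it.
On the remaining 2×2 (M, B vs 1, 2):
Let Row play M with probability p. Expected payoff against 1: 1p + 3(1−p) = −2p + 3; against 2: 2p + (-8)(1−p) = 10p − 8.
Setting these equal: −2p + 3 = 10p − 8 ⇒ −12p = -11 ⇒ p = 11/12, and the value is (-2)·(11/12) + 3 = 7/6.
For Column: with q = P(1), equating M's and B's payoffs gives −q + 2 = 11q − 8 ⇒ q = 5/6.

11/12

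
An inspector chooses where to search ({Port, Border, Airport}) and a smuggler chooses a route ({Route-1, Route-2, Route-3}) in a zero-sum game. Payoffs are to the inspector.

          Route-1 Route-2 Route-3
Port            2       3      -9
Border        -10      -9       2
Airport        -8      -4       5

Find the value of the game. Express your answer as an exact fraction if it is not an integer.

Row minima: Port → -9, Border → -10, Airport → -8; maximin = -8.
Column maxima: Route-1 → 2, Route-2 → 3, Route-3 → 5; minimax = 2.
-8 ≠ 2, so there is no saddle point; optimal play is mixed.
Border is strictly dominated by Airport, so the inspector never plays it.
Route-2 is strictly dominated by Route-1 (it gives the inspector strictly more in every row), so the smuggler never plays it.
On the remaining 2×2 (Port, Airport vs Route-1, Route-3):
Let the inspector play Port with probability p. Expected payoff against Route-1: 2p + (-8)(1−p) = 10p − 8; against Route-3: (-9)p + 5(1−p) = −14p + 5.
Setting these equal: 10p − 8 = −14p + 5 ⇒ 24p = 13 ⇒ p = 13/24, and the value is (10)·(13/24) − 8 = -31/12.
For the smuggler: with q = P(Route-1), equating Port's and Airport's payoffs gives 11q − 9 = −13q + 5 ⇒ q = 7/12.

-31/12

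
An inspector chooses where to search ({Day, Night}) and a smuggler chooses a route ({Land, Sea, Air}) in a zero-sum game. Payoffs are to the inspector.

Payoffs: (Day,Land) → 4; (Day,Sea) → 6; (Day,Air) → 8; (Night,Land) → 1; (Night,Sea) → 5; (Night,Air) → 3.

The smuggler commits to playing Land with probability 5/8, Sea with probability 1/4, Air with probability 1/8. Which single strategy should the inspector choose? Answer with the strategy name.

Day

Expected payoff of Day: (5/8)·4 + (1/4)·6 + (1/8)·8 = 5.
Expected payoff of Night: (5/8)·1 + (1/4)·5 + (1/8)·3 = 9/4.
The largest is 5, so the inspector's best response is Day.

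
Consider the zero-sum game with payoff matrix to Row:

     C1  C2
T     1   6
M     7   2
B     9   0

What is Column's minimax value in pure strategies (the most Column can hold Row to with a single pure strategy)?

Column maxima: C1 → 9, C2 → 6.
The smallest of these is 6.

6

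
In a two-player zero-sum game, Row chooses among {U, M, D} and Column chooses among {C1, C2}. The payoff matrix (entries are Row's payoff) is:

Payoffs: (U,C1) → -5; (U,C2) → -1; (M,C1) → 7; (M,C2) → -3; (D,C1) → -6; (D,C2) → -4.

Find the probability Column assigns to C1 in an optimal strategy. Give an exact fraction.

1/7

Row minima: U → -5, M → -3, D → -6; maximin = -3.
Column maxima: C1 → 7, C2 → -1; minimax = -1.
-3 ≠ -1, so there is no saddle point; optimal play is mixed.
D is strictly dominated by U, so Row never plays it.
On the remaining 2×2 (U, M vs C1, C2):
Let Row play U with probability p. Expected payoff against C1: (-5)p + 7(1−p) = −12p + 7; against C2: (-1)p + (-3)(1−p) = 2p − 3.
Setting these equal: −12p + 7 = 2p − 3 ⇒ −14p = -10 ⇒ p = 5/7, and the value is (-12)·(5/7) + 7 = -11/7.
For Column: with q = P(C1), equating U's and M's payoffs gives −4q − 1 = 10q − 3 ⇒ q = 1/7.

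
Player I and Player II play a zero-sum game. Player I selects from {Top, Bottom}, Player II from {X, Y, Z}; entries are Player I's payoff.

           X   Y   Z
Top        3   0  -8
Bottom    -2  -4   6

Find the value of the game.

Row minima: Top → -8, Bottom → -4; maximin = -4.
Column maxima: X → 3, Y → 0, Z → 6; minimax = 0.
-4 ≠ 0, so there is no saddle point; optimal play is mixed.
X is strictly dominated by Y (it gives Player I strictly more in every row), so Player II never plays it.
On the remaining 2×2 (Top, Bottom vs Y, Z):
Let Player I play Top with probability p. Expected payoff against Y: 0p + (-4)(1−p) = 4p − 4; against Z: (-8)p + 6(1−p) = −14p + 6.
Setting these equal: 4p − 4 = −14p + 6 ⇒ 18p = 10 ⇒ p = 5/9, and the value is (4)·(5/9) − 4 = -16/9.
For Player II: with q = P(Y), equating Top's and Bottom's payoffs gives 8q − 8 = −10q + 6 ⇒ q = 7/9.

-16/9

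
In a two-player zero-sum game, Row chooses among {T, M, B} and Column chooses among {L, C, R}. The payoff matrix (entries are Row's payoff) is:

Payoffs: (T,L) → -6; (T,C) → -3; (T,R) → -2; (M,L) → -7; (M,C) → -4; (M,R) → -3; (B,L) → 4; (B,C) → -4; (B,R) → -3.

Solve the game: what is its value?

Row minima: T → -6, M → -7, B → -4; maximin = -4.
Column maxima: L → 4, C → -3, R → -2; minimax = -3.
-4 ≠ -3, so there is no saddle point; optimal play is mixed.
M is strictly dominated by T, so Row never plays it.
R is strictly dominated by C (it gives Row strictly more in every row), so Column never plays it.
On the remaining 2×2 (T, B vs L, C):
Let Row play T with probability p. Expected payoff against L: (-6)p + 4(1−p) = −10p + 4; against C: (-3)p + (-4)(1−p) = p − 4.
Setting these equal: −10p + 4 = p − 4 ⇒ −11p = -8 ⇒ p = 8/11, and the value is (-10)·(8/11) + 4 = -36/11.
For Column: with q = P(L), equating T's and B's payoffs gives −3q − 3 = 8q − 4 ⇒ q = 1/11.

-36/11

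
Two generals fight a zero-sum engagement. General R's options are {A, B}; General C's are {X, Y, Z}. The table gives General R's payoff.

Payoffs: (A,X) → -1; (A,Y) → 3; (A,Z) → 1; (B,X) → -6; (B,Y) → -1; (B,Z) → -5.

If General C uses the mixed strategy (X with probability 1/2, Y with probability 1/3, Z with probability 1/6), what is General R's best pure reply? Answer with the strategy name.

Expected payoff of A: (1/2)·(-1) + (1/3)·3 + (1/6)·1 = 2/3.
Expected payoff of B: (1/2)·(-6) + (1/3)·(-1) + (1/6)·(-5) = -25/6.
The largest is 2/3, so General R's best response is A.

A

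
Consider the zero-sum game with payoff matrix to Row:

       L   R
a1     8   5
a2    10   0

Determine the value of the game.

Row minima: a1 → 5, a2 → 0; maximin = 5.
Column maxima: L → 10, R → 5; minimax = 5.
Since maximin = minimax = 5, there is a saddle point and the value is 5.

5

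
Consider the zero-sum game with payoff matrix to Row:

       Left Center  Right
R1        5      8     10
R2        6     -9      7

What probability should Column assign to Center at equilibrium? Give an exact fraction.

1/18

Row minima: R1 → 5, R2 → -9; maximin = 5.
Column maxima: Left → 6, Center → 8, Right → 10; minimax = 6.
5 ≠ 6, so there is no saddle point; optimal play is mixed.
Right is strictly dominated by Left (it gives Row strictly more in every row), so Column never plays it.
On the remaining 2×2 (R1, R2 vs Left, Center):
Let Row play R1 with probability p. Expected payoff against Left: 5p + 6(1−p) = −p + 6; against Center: 8p + (-9)(1−p) = 17p − 9.
Setting these equal: −p + 6 = 17p − 9 ⇒ −18p = -15 ⇒ p = 5/6, and the value is (-1)·(5/6) + 6 = 31/6.
For Column: with q = P(Left), equating R1's and R2's payoffs gives −3q + 8 = 15q − 9 ⇒ q = 17/18.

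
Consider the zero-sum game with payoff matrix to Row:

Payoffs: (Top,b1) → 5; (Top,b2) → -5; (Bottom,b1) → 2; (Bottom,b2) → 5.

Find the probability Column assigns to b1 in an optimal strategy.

10/13

Row minima: Top → -5, Bottom → 2; maximin = 2.
Column maxima: b1 → 5, b2 → 5; minimax = 5.
2 ≠ 5, so there is no saddle point; optimal play is mixed.
Let Row play Top with probability p. Expected payoff against b1: 5p + 2(1−p) = 3p + 2; against b2: (-5)p + 5(1−p) = −10p + 5.
Setting these equal: 3p + 2 = −10p + 5 ⇒ 13p = 3 ⇒ p = 3/13, and the value is (3)·(3/13) + 2 = 35/13.
For Column: with q = P(b1), equating Top's and Bottom's payoffs gives 10q − 5 = −3q + 5 ⇒ q = 10/13.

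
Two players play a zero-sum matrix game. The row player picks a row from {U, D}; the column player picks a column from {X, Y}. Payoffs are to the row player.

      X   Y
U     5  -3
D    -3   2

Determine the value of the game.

Row minima: U → -3, D → -3; maximin = -3.
Column maxima: X → 5, Y → 2; minimax = 2.
-3 ≠ 2, so there is no saddle point; optimal play is mixed.
Let the row player play U with probability p. Expected payoff against X: 5p + (-3)(1−p) = 8p − 3; against Y: (-3)p + 2(1−p) = −5p + 2.
Setting these equal: 8p − 3 = −5p + 2 ⇒ 13p = 5 ⇒ p = 5/13, and the value is (8)·(5/13) − 3 = 1/13.
For the column player: with q = P(X), equating U's and D's payoffs gives 8q − 3 = −5q + 2 ⇒ q = 5/13.

1/13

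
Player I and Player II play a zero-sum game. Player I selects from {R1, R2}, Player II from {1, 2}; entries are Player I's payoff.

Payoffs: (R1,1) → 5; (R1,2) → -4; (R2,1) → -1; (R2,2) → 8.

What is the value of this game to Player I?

Row minima: R1 → -4, R2 → -1; maximin = -1.
Column maxima: 1 → 5, 2 → 8; minimax = 5.
-1 ≠ 5, so there is no saddle point; optimal play is mixed.
Let Player I play R1 with probability p. Expected payoff against 1: 5p + (-1)(1−p) = 6p − 1; against 2: (-4)p + 8(1−p) = −12p + 8.
Setting these equal: 6p − 1 = −12p + 8 ⇒ 18p = 9 ⇒ p = 1/2, and the value is (6)·(1/2) − 1 = 2.
For Player II: with q = P(1), equating R1's and R2's payoffs gives 9q − 4 = −9q + 8 ⇒ q = 2/3.

2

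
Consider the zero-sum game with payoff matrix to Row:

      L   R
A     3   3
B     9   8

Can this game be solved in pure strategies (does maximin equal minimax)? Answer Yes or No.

Row minima: A → 3, B → 8; maximin = 8.
Column maxima: L → 9, R → 8; minimax = 8.
maximin = minimax = 8, so a saddle point exists.

Yes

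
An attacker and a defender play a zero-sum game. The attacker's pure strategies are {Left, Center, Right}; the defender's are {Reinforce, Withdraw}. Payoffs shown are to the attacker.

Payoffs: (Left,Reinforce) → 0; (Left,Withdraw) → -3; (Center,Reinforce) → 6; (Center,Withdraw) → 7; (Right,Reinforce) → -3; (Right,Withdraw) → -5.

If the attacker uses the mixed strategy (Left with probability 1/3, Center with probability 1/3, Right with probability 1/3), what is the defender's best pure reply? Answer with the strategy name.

If the defender plays Reinforce, the attacker's expected payoff is (1/3)·0 + (1/3)·6 + (1/3)·(-3) = 1.
If the defender plays Withdraw, the attacker's expected payoff is (1/3)·(-3) + (1/3)·7 + (1/3)·(-5) = -1/3.
The defender minimizes the attacker's payoff; the smallest is -1/3, so the best response is Withdraw.

Withdraw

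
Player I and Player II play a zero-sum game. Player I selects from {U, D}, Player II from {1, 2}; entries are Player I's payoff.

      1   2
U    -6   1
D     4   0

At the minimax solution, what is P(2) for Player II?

Row minima: U → -6, D → 0; maximin = 0.
Column maxima: 1 → 4, 2 → 1; minimax = 1.
0 ≠ 1, so there is no saddle point; optimal play is mixed.
Let Player I play U with probability p. Expected payoff against 1: (-6)p + 4(1−p) = −10p + 4; against 2: 1p + 0(1−p) = p.
Setting these equal: −10p + 4 = p ⇒ −11p = -4 ⇒ p = 4/11, and the value is (-10)·(4/11) + 4 = 4/11.
For Player II: with q = P(1), equating U's and D's payoffs gives −7q + 1 = 4q ⇒ q = 1/11.

10/11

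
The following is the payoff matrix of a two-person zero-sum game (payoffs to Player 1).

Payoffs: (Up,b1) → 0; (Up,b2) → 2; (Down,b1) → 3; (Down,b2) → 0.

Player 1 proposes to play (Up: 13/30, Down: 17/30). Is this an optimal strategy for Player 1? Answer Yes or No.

Against b1 this mix gives (13/30)·0 + (17/30)·3 = 17/10.
Against b2 this mix gives (13/30)·2 + (17/30)·0 = 13/15.
Player 2 will play b2, holding Player 1 to 13/15. Shifting weight toward the row that does better against b2 would raise this floor (the equalizing mix achieves 6/5 against both b2 and b1), so the proposed strategy is not optimal.

No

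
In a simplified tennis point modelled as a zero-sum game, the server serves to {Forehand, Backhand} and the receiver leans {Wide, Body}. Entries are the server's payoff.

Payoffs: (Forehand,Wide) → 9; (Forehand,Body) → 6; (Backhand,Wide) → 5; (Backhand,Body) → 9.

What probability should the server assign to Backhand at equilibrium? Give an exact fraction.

3/7

Row minima: Forehand → 6, Backhand → 5; maximin = 6.
Column maxima: Wide → 9, Body → 9; minimax = 9.
6 ≠ 9, so there is no saddle point; optimal play is mixed.
Let the server play Forehand with probability p. Expected payoff against Wide: 9p + 5(1−p) = 4p + 5; against Body: 6p + 9(1−p) = −3p + 9.
Setting these equal: 4p + 5 = −3p + 9 ⇒ 7p = 4 ⇒ p = 4/7, and the value is (4)·(4/7) + 5 = 51/7.
For the receiver: with q = P(Wide), equating Forehand's and Backhand's payoffs gives 3q + 6 = −4q + 9 ⇒ q = 3/7.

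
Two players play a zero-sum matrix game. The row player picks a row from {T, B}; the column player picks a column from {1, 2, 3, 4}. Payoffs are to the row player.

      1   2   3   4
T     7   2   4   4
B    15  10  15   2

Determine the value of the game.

18/5

Row minima: T → 2, B → 2; maximin = 2.
Column maxima: 1 → 15, 2 → 10, 3 → 15, 4 → 4; minimax = 4.
2 ≠ 4, so there is no saddle point; optimal play is mixed.
1 is strictly dominated by 2 (it gives the row player strictly more in every row), so the column player never plays it.
3 is strictly dominated by 2 (it gives the row player strictly more in every row), so the column player never plays it.
On the remaining 2×2 (T, B vs 2, 4):
Let the row player play T with probability p. Expected payoff against 2: 2p + 10(1−p) = −8p + 10; against 4: 4p + 2(1−p) = 2p + 2.
Setting these equal: −8p + 10 = 2p + 2 ⇒ −10p = -8 ⇒ p = 4/5, and the value is (-8)·(4/5) + 10 = 18/5.
For the column player: with q = P(2), equating T's and B's payoffs gives −2q + 4 = 8q + 2 ⇒ q = 1/5.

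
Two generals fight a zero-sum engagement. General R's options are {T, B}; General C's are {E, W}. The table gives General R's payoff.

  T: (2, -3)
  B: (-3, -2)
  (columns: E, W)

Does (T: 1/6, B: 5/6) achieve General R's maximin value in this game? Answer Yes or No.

Yes

Against E this mix gives (1/6)·2 + (5/6)·(-3) = -13/6.
Against W this mix gives (1/6)·(-3) + (5/6)·(-2) = -13/6.
All of General C's active replies (E, W) yield -13/6, and no column does worse for General R. The mix makes General C indifferent and guarantees -13/6, so it is optimal.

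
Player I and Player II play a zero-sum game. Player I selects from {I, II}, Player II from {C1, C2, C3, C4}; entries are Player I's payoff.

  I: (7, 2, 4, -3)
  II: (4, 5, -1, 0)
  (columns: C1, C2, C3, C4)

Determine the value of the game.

Row minima: I → -3, II → -1; maximin = -1.
Column maxima: C1 → 7, C2 → 5, C3 → 4, C4 → 0; minimax = 0.
-1 ≠ 0, so there is no saddle point; optimal play is mixed.
C1 is strictly dominated by C3 (it gives Player I strictly more in every row), so Player II never plays it.
C2 is strictly dominated by C4 (it gives Player I strictly more in every row), so Player II never plays it.
On the remaining 2×2 (I, II vs C3, C4):
Let Player I play I with probability p. Expected payoff against C3: 4p + (-1)(1−p) = 5p − 1; against C4: (-3)p + 0(1−p) = −3p.
Setting these equal: 5p − 1 = −3p ⇒ 8p = 1 ⇒ p = 1/8, and the value is (5)·(1/8) − 1 = -3/8.
For Player II: with q = P(C3), equating I's and II's payoffs gives 7q − 3 = −q ⇒ q = 3/8.

-3/8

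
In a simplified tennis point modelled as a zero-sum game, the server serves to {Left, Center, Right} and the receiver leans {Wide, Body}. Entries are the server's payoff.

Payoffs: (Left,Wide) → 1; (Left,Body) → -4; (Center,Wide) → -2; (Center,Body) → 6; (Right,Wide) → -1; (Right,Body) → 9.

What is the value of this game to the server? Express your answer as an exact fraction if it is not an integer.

Row minima: Left → -4, Center → -2, Right → -1; maximin = -1.
Column maxima: Wide → 1, Body → 9; minimax = 1.
-1 ≠ 1, so there is no saddle point; optimal play is mixed.
Center is strictly dominated by Right, so the server never plays it.
On the remaining 2×2 (Left, Right vs Wide, Body):
Let the server play Left with probability p. Expected payoff against Wide: 1p + (-1)(1−p) = 2p − 1; against Body: (-4)p + 9(1−p) = −13p + 9.
Setting these equal: 2p − 1 = −13p + 9 ⇒ 15p = 10 ⇒ p = 2/3, and the value is (2)·(2/3) − 1 = 1/3.
For the receiver: with q = P(Wide), equating Left's and Right's payoffs gives 5q − 4 = −10q + 9 ⇒ q = 13/15.

1/3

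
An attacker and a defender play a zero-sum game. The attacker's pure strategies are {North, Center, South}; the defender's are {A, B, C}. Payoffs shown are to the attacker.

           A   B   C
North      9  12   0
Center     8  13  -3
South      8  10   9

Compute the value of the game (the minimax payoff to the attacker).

81/10

Row minima: North → 0, Center → -3, South → 8; maximin = 8.
Column maxima: A → 9, B → 13, C → 9; minimax = 9.
8 ≠ 9, so there is no saddle point; optimal play is mixed.
B is strictly dominated by A (it gives the attacker strictly more in every row), so the defender never plays it.
With B eliminated, Center is strictly dominated by North (North gives the attacker strictly more in every remaining column), so the attacker never plays it.
On the remaining 2×2 (North, South vs A, C):
Let the attacker play North with probability p. Expected payoff against A: 9p + 8(1−p) = p + 8; against C: 0p + 9(1−p) = −9p + 9.
Setting these equal: p + 8 = −9p + 9 ⇒ 10p = 1 ⇒ p = 1/10, and the value is (1)·(1/10) + 8 = 81/10.
For the defender: with q = P(A), equating North's and South's payoffs gives 9q = −q + 9 ⇒ q = 9/10.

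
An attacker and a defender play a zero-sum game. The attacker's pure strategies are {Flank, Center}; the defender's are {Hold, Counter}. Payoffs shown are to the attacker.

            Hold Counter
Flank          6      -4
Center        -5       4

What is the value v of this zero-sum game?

Row minima: Flank → -4, Center → -5; maximin = -4.
Column maxima: Hold → 6, Counter → 4; minimax = 4.
-4 ≠ 4, so there is no saddle point; optimal play is mixed.
Let the attacker play Flank with probability p. Expected payoff against Hold: 6p + (-5)(1−p) = 11p − 5; against Counter: (-4)p + 4(1−p) = −8p + 4.
Setting these equal: 11p − 5 = −8p + 4 ⇒ 19p = 9 ⇒ p = 9/19, and the value is (11)·(9/19) − 5 = 4/19.
For the defender: with q = P(Hold), equating Flank's and Center's payoffs gives 10q − 4 = −9q + 4 ⇒ q = 8/19.

4/19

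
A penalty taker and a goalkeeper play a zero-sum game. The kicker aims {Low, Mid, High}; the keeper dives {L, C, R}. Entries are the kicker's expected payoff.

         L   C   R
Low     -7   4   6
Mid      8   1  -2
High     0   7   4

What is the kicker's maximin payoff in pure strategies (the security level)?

0

Row minima: Low → -7, Mid → -2, High → 0.
The best of these is 0.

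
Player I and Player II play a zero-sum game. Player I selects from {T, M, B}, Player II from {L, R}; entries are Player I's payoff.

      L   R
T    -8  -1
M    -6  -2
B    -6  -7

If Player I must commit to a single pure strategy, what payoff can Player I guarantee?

Row minima: T → -8, M → -6, B → -7.
The best of these is -6.

-6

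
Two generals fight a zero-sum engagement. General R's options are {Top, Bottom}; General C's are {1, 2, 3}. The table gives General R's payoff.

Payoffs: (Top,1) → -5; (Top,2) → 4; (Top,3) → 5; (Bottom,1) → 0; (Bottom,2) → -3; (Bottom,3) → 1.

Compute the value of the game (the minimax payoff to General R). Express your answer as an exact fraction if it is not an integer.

-5/4

Row minima: Top → -5, Bottom → -3; maximin = -3.
Column maxima: 1 → 0, 2 → 4, 3 → 5; minimax = 0.
-3 ≠ 0, so there is no saddle point; optimal play is mixed.
3 is strictly dominated by 1 (it gives General R strictly more in every row), so General C never plays it.
On the remaining 2×2 (Top, Bottom vs 1, 2):
Let General R play Top with probability p. Expected payoff against 1: (-5)p + 0(1−p) = −5p; against 2: 4p + (-3)(1−p) = 7p − 3.
Setting these equal: −5p = 7p − 3 ⇒ −12p = -3 ⇒ p = 1/4, and the value is (-5)·(1/4) = -5/4.
For General C: with q = P(1), equating Top's and Bottom's payoffs gives −9q + 4 = 3q − 3 ⇒ q = 7/12.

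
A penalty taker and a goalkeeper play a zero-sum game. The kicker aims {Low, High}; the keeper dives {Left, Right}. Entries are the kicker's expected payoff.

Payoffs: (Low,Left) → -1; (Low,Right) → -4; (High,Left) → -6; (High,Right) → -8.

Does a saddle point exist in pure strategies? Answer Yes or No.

Yes

Row minima: Low → -4, High → -8; maximin = -4.
Column maxima: Left → -1, Right → -4; minimax = -4.
maximin = minimax = -4, so a saddle point exists.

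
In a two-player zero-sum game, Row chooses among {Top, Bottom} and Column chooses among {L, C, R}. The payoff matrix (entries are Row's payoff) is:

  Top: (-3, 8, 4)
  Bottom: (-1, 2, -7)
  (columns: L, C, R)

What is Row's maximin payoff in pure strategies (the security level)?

-3

Row minima: Top → -3, Bottom → -7.
The best of these is -3.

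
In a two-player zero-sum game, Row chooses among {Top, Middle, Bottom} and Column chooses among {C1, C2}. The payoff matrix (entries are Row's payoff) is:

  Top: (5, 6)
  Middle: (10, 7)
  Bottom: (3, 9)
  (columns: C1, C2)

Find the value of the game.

Row minima: Top → 5, Middle → 7, Bottom → 3; maximin = 7.
Column maxima: C1 → 10, C2 → 9; minimax = 9.
7 ≠ 9, so there is no saddle point; optimal play is mixed.
Top is strictly dominated by Middle, so Row never plays it.
On the remaining 2×2 (Middle, Bottom vs C1, C2):
Let Row play Middle with probability p. Expected payoff against C1: 10p + 3(1−p) = 7p + 3; against C2: 7p + 9(1−p) = −2p + 9.
Setting these equal: 7p + 3 = −2p + 9 ⇒ 9p = 6 ⇒ p = 2/3, and the value is (7)·(2/3) + 3 = 23/3.
For Column: with q = P(C1), equating Middle's and Bottom's payoffs gives 3q + 7 = −6q + 9 ⇒ q = 2/9.

23/3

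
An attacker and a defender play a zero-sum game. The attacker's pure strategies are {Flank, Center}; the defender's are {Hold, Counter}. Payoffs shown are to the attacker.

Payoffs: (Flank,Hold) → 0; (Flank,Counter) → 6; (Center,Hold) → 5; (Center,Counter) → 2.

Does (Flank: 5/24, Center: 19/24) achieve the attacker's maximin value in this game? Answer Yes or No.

Against Hold this mix gives (5/24)·0 + (19/24)·5 = 95/24.
Against Counter this mix gives (5/24)·6 + (19/24)·2 = 17/6.
The defender will play Counter, holding the attacker to 17/6. Shifting weight toward the row that does better against Counter would raise this floor (the equalizing mix achieves 10/3 against both Counter and Hold), so the proposed strategy is not optimal.

No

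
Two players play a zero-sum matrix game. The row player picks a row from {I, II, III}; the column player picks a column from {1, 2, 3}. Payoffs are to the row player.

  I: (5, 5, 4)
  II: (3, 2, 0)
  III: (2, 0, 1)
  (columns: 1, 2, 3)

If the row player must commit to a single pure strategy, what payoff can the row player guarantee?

Row minima: I → 4, II → 0, III → 0.
The best of these is 4.

4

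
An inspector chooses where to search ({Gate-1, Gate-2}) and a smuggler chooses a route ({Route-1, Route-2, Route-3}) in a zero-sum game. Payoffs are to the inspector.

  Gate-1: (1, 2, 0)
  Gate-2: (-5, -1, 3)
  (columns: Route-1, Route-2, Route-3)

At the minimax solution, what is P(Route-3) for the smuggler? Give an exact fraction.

Row minima: Gate-1 → 0, Gate-2 → -5; maximin = 0.
Column maxima: Route-1 → 1, Route-2 → 2, Route-3 → 3; minimax = 1.
0 ≠ 1, so there is no saddle point; optimal play is mixed.
Route-2 is strictly dominated by Route-1 (it gives the inspector strictly more in every row), so the smuggler never plays it.
On the remaining 2×2 (Gate-1, Gate-2 vs Route-1, Route-3):
Let the inspector play Gate-1 with probability p. Expected payoff against Route-1: 1p + (-5)(1−p) = 6p − 5; against Route-3: 0p + 3(1−p) = −3p + 3.
Setting these equal: 6p − 5 = −3p + 3 ⇒ 9p = 8 ⇒ p = 8/9, and the value is (6)·(8/9) − 5 = 1/3.
For the smuggler: with q = P(Route-1), equating Gate-1's and Gate-2's payoffs gives q = −8q + 3 ⇒ q = 1/3.

2/3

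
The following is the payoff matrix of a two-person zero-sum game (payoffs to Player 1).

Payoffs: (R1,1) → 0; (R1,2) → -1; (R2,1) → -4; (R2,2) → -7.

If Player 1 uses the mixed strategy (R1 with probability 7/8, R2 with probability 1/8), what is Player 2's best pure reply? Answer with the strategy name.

If Player 2 plays 1, Player 1's expected payoff is (7/8)·0 + (1/8)·(-4) = -1/2.
If Player 2 plays 2, Player 1's expected payoff is (7/8)·(-1) + (1/8)·(-7) = -7/4.
Player 2 minimizes Player 1's payoff; the smallest is -7/4, so the best response is 2.

2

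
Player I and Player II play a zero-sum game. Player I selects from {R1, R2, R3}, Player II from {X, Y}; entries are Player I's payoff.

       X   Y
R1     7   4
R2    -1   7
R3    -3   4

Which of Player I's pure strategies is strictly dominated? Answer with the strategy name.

R3

R2 gives a strictly higher payoff than R3 against every column: -1 > -3, 7 > 4.
So R3 is strictly dominated and Player I never plays it.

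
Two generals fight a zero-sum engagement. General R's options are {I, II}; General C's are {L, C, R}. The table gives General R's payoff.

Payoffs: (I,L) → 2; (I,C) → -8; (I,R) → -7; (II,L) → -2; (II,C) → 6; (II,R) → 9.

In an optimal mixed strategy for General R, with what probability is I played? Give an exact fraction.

Row minima: I → -8, II → -2; maximin = -2.
Column maxima: L → 2, C → 6, R → 9; minimax = 2.
-2 ≠ 2, so there is no saddle point; optimal play is mixed.
R is strictly dominated by C (it gives General R strictly more in every row), so General C never plays it.
On the remaining 2×2 (I, II vs L, C):
Let General R play I with probability p. Expected payoff against L: 2p + (-2)(1−p) = 4p − 2; against C: (-8)p + 6(1−p) = −14p + 6.
Setting these equal: 4p − 2 = −14p + 6 ⇒ 18p = 8 ⇒ p = 4/9, and the value is (4)·(4/9) − 2 = -2/9.
For General C: with q = P(L), equating I's and II's payoffs gives 10q − 8 = −8q + 6 ⇒ q = 7/9.

4/9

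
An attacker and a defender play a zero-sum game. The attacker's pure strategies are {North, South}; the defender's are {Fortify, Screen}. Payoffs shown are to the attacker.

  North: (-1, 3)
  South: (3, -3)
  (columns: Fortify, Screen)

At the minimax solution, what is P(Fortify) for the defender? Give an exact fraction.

Row minima: North → -1, South → -3; maximin = -1.
Column maxima: Fortify → 3, Screen → 3; minimax = 3.
-1 ≠ 3, so there is no saddle point; optimal play is mixed.
Let the attacker play North with probability p. Expected payoff against Fortify: (-1)p + 3(1−p) = −4p + 3; against Screen: 3p + (-3)(1−p) = 6p − 3.
Setting these equal: −4p + 3 = 6p − 3 ⇒ −10p = -6 ⇒ p = 3/5, and the value is (-4)·(3/5) + 3 = 3/5.
For the defender: with q = P(Fortify), equating North's and South's payoffs gives −4q + 3 = 6q − 3 ⇒ q = 3/5.

3/5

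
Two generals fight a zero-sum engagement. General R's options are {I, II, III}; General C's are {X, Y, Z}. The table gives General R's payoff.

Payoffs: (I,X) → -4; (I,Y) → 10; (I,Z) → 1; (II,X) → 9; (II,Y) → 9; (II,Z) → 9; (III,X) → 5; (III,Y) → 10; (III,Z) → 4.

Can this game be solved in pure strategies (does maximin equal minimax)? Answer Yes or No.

Row minima: I → -4, II → 9, III → 4; maximin = 9.
Column maxima: X → 9, Y → 10, Z → 9; minimax = 9.
maximin = minimax = 9, so a saddle point exists.

Yes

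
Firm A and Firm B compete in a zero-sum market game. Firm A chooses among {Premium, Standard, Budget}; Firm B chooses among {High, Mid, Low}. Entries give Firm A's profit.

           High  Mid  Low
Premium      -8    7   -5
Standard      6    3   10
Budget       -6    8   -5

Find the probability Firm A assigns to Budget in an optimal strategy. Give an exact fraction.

3/17

Row minima: Premium → -8, Standard → 3, Budget → -6; maximin = 3.
Column maxima: High → 6, Mid → 8, Low → 10; minimax = 6.
3 ≠ 6, so there is no saddle point; optimal play is mixed.
Low is strictly dominated by High (it gives Firm A strictly more in every row), so Firm B never plays it.
With Low eliminated, Premium is strictly dominated by Budget (Budget gives Firm A strictly more in every remaining column), so Firm A never plays it.
On the remaining 2×2 (Standard, Budget vs High, Mid):
Let Firm A play Standard with probability p. Expected payoff against High: 6p + (-6)(1−p) = 12p − 6; against Mid: 3p + 8(1−p) = −5p + 8.
Setting these equal: 12p − 6 = −5p + 8 ⇒ 17p = 14 ⇒ p = 14/17, and the value is (12)·(14/17) − 6 = 66/17.
For Firm B: with q = P(High), equating Standard's and Budget's payoffs gives 3q + 3 = −14q + 8 ⇒ q = 5/17.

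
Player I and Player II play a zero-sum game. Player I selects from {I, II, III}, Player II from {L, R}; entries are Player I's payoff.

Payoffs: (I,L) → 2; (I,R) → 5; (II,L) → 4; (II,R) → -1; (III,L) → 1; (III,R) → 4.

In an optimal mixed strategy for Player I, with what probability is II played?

3/8

Row minima: I → 2, II → -1, III → 1; maximin = 2.
Column maxima: L → 4, R → 5; minimax = 4.
2 ≠ 4, so there is no saddle point; optimal play is mixed.
III is strictly dominated by I, so Player I never plays it.
On the remaining 2×2 (I, II vs L, R):
Let Player I play I with probability p. Expected payoff against L: 2p + 4(1−p) = −2p + 4; against R: 5p + (-1)(1−p) = 6p − 1.
Setting these equal: −2p + 4 = 6p − 1 ⇒ −8p = -5 ⇒ p = 5/8, and the value is (-2)·(5/8) + 4 = 11/4.
For Player II: with q = P(L), equating I's and II's payoffs gives −3q + 5 = 5q − 1 ⇒ q = 3/4.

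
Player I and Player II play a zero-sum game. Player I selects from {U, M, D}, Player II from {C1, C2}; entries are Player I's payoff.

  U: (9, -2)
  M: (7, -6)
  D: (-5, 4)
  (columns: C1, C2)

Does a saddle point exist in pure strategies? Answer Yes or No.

No

Row minima: U → -2, M → -6, D → -5; maximin = -2.
Column maxima: C1 → 9, C2 → 4; minimax = 4.
-2 ≠ 4, so no pure-strategy equilibrium exists.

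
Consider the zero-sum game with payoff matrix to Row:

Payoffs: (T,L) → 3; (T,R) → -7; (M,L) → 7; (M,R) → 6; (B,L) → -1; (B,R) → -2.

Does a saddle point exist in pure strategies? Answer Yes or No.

Row minima: T → -7, M → 6, B → -2; maximin = 6.
Column maxima: L → 7, R → 6; minimax = 6.
maximin = minimax = 6, so a saddle point exists.

Yes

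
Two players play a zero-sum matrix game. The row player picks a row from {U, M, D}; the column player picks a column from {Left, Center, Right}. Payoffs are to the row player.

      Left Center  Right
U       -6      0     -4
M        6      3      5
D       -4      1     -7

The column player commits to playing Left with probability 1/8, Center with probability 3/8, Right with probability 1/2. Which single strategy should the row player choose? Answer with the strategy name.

M

Expected payoff of U: (1/8)·(-6) + (3/8)·0 + (1/2)·(-4) = -11/4.
Expected payoff of M: (1/8)·6 + (3/8)·3 + (1/2)·5 = 35/8.
Expected payoff of D: (1/8)·(-4) + (3/8)·1 + (1/2)·(-7) = -29/8.
The largest is 35/8, so the row player's best response is M.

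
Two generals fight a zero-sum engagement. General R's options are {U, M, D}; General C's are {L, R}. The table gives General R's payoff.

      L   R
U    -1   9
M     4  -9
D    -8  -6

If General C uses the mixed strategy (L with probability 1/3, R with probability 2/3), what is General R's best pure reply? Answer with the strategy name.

Expected payoff of U: (1/3)·(-1) + (2/3)·9 = 17/3.
Expected payoff of M: (1/3)·4 + (2/3)·(-9) = -14/3.
Expected payoff of D: (1/3)·(-8) + (2/3)·(-6) = -20/3.
The largest is 17/3, so General R's best response is U.

U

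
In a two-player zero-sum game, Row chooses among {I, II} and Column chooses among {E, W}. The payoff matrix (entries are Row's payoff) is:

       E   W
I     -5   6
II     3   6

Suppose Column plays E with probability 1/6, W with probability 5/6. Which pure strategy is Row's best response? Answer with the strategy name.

Expected payoff of I: (1/6)·(-5) + (5/6)·6 = 25/6.
Expected payoff of II: (1/6)·3 + (5/6)·6 = 11/2.
The largest is 11/2, so Row's best response is II.

II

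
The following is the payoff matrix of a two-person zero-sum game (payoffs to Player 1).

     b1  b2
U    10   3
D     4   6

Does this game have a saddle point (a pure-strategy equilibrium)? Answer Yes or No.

No

Row minima: U → 3, D → 4; maximin = 4.
Column maxima: b1 → 10, b2 → 6; minimax = 6.
4 ≠ 6, so no pure-strategy equilibrium exists.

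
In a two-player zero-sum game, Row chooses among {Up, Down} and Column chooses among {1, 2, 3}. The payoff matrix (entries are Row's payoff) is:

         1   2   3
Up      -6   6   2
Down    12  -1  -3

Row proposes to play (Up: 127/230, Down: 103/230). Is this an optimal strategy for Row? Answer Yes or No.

Against 1 this mix gives (127/230)·(-6) + (103/230)·12 = 237/115.
Against 2 this mix gives (127/230)·6 + (103/230)·(-1) = 659/230.
Against 3 this mix gives (127/230)·2 + (103/230)·(-3) = -11/46.
Column will play 3, holding Row to -11/46. Shifting weight toward the row that does better against 3 would raise this floor (the equalizing mix achieves 6/23 against both 3 and 1), so the proposed strategy is not optimal.

No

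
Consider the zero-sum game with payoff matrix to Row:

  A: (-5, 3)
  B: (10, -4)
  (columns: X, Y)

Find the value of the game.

5/11

Row minima: A → -5, B → -4; maximin = -4.
Column maxima: X → 10, Y → 3; minimax = 3.
-4 ≠ 3, so there is no saddle point; optimal play is mixed.
Let Row play A with probability p. Expected payoff against X: (-5)p + 10(1−p) = −15p + 10; against Y: 3p + (-4)(1−p) = 7p − 4.
Setting these equal: −15p + 10 = 7p − 4 ⇒ −22p = -14 ⇒ p = 7/11, and the value is (-15)·(7/11) + 10 = 5/11.
For Column: with q = P(X), equating A's and B's payoffs gives −8q + 3 = 14q − 4 ⇒ q = 7/22.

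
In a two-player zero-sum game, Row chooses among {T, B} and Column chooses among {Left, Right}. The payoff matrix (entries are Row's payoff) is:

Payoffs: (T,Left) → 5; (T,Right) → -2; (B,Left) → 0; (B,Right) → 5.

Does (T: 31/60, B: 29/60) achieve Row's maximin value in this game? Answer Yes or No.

No

Against Left this mix gives (31/60)·5 + (29/60)·0 = 31/12.
Against Right this mix gives (31/60)·(-2) + (29/60)·5 = 83/60.
Column will play Right, holding Row to 83/60. Shifting weight toward the row that does better against Right would raise this floor (the equalizing mix achieves 25/12 against both Right and Left), so the proposed strategy is not optimal.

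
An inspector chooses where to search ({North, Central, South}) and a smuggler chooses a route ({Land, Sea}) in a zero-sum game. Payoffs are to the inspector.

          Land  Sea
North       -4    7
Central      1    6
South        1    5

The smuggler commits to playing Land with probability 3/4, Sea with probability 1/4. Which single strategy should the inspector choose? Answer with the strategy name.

Central

Expected payoff of North: (3/4)·(-4) + (1/4)·7 = -5/4.
Expected payoff of Central: (3/4)·1 + (1/4)·6 = 9/4.
Expected payoff of South: (3/4)·1 + (1/4)·5 = 2.
The largest is 9/4, so the inspector's best response is Central.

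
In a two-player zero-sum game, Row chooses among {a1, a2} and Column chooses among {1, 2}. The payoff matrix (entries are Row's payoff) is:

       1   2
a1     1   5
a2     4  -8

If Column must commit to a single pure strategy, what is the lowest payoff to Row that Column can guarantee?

Column maxima: 1 → 4, 2 → 5.
The smallest of these is 4.

4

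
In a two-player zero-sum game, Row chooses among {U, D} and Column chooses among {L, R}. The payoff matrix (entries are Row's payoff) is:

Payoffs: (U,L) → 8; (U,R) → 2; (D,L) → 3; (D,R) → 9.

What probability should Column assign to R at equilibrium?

Row minima: U → 2, D → 3; maximin = 3.
Column maxima: L → 8, R → 9; minimax = 8.
3 ≠ 8, so there is no saddle point; optimal play is mixed.
Let Row play U with probability p. Expected payoff against L: 8p + 3(1−p) = 5p + 3; against R: 2p + 9(1−p) = −7p + 9.
Setting these equal: 5p + 3 = −7p + 9 ⇒ 12p = 6 ⇒ p = 1/2, and the value is (5)·(1/2) + 3 = 11/2.
For Column: with q = P(L), equating U's and D's payoffs gives 6q + 2 = −6q + 9 ⇒ q = 7/12.

5/12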